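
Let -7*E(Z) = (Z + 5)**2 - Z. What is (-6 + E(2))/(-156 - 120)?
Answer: 89/1932 ≈ 0.046066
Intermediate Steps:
E(Z) = -(5 + Z)**2/7 + Z/7 (E(Z) = -((Z + 5)**2 - Z)/7 = -((5 + Z)**2 - Z)/7 = -(5 + Z)**2/7 + Z/7)
(-6 + E(2))/(-156 - 120) = (-6 + (-(5 + 2)**2/7 + (1/7)*2))/(-156 - 120) = (-6 + (-1/7*7**2 + 2/7))/(-276) = (-6 + (-1/7*49 + 2/7))*(-1/276) = (-6 + (-7 + 2/7))*(-1/276) = (-6 - 47/7)*(-1/276) = -89/7*(-1/276) = 89/1932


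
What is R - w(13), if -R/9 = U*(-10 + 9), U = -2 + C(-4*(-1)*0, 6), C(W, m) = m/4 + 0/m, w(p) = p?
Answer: -35/2 ≈ -17.500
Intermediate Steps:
C(W, m) = m/4 (C(W, m) = m*(¼) + 0 = m/4 + 0 = m/4)
U = -½ (U = -2 + (¼)*6 = -2 + 3/2 = -½ ≈ -0.50000)
R = -9/2 (R = -(-9)*(-10 + 9)/2 = -(-9)*(-1)/2 = -9*½ = -9/2 ≈ -4.5000)
R - w(13) = -9/2 - 1*13 = -9/2 - 13 = -35/2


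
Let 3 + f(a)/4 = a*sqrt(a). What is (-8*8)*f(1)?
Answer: 512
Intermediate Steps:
f(a) = -12 + 4*a**(3/2) (f(a) = -12 + 4*(a*sqrt(a)) = -12 + 4*a**(3/2))
(-8*8)*f(1) = (-8*8)*(-12 + 4*1**(3/2)) = -64*(-12 + 4*1) = -64*(-12 + 4) = -64*(-8) = 512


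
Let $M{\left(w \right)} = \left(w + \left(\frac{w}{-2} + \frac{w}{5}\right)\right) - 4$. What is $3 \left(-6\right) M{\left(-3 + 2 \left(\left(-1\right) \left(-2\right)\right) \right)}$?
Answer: $\frac{297}{5} \approx 59.4$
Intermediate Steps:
$M{\left(w \right)} = -4 + \frac{7 w}{10}$ ($M{\left(w \right)} = \left(w + \left(w \left(- \frac{1}{2}\right) + w \frac{1}{5}\right)\right) - 4 = \left(w + \left(- \frac{w}{2} + \frac{w}{5}\right)\right) - 4 = \left(w - \frac{3 w}{10}\right) - 4 = \frac{7 w}{10} - 4 = -4 + \frac{7 w}{10}$)
$3 \left(-6\right) M{\left(-3 + 2 \left(\left(-1\right) \left(-2\right)\right) \right)} = 3 \left(-6\right) \left(-4 + \frac{7 \left(-3 + 2 \left(\left(-1\right) \left(-2\right)\right)\right)}{10}\right) = - 18 \left(-4 + \frac{7 \left(-3 + 2 \cdot 2\right)}{10}\right) = - 18 \left(-4 + \frac{7 \left(-3 + 4\right)}{10}\right) = - 18 \left(-4 + \frac{7}{10} \cdot 1\right) = - 18 \left(-4 + \frac{7}{10}\right) = \left(-18\right) \left(- \frac{33}{10}\right) = \frac{297}{5}$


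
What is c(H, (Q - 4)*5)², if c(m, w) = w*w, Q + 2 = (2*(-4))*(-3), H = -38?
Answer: 65610000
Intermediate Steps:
Q = 22 (Q = -2 + (2*(-4))*(-3) = -2 - 8*(-3) = -2 + 24 = 22)
c(m, w) = w²
c(H, (Q - 4)*5)² = (((22 - 4)*5)²)² = ((18*5)²)² = (90²)² = 8100² = 65610000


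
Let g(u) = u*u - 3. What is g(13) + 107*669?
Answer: 71749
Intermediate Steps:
g(u) = -3 + u² (g(u) = u² - 3 = -3 + u²)
g(13) + 107*669 = (-3 + 13²) + 107*669 = (-3 + 169) + 71583 = 166 + 71583 = 71749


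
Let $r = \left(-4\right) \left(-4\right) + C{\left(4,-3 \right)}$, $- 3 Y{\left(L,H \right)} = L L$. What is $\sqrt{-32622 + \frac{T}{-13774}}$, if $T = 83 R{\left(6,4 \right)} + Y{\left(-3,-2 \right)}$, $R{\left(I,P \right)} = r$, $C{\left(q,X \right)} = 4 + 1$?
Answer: $\frac{6 i \sqrt{42980348278}}{6887} \approx 180.62 i$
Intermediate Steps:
$C{\left(q,X \right)} = 5$
$Y{\left(L,H \right)} = - \frac{L^{2}}{3}$ ($Y{\left(L,H \right)} = - \frac{L L}{3} = - \frac{L^{2}}{3}$)
$r = 21$ ($r = \left(-4\right) \left(-4\right) + 5 = 16 + 5 = 21$)
$R{\left(I,P \right)} = 21$
$T = 1740$ ($T = 83 \cdot 21 - \frac{\left(-3\right)^{2}}{3} = 1743 - 3 = 1740$)
$\sqrt{-32622 + \frac{T}{-13774}} = \sqrt{-32622 + \frac{1740}{-13774}} = \sqrt{-32622 + 1740 \left(- \frac{1}{13774}\right)} = \sqrt{-32622 - \frac{870}{6887}} = \sqrt{- \frac{224668584}{6887}} = \frac{6 i \sqrt{42980348278}}{6887}$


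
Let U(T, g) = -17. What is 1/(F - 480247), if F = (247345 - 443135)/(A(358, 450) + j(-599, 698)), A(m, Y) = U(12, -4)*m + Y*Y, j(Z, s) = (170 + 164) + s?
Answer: -98723/47411522476 ≈ -2.0823e-6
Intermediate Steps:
j(Z, s) = 334 + s
A(m, Y) = Y**2 - 17*m (A(m, Y) = -17*m + Y*Y = -17*m + Y**2 = Y**2 - 17*m)
F = -97895/98723 (F = (247345 - 443135)/((450**2 - 17*358) + (334 + 698)) = -195790/((202500 - 6086) + 1032) = -195790/(196414 + 1032) = -195790/197446 = -195790*1/197446 = -97895/98723 ≈ -0.99161)
1/(F - 480247) = 1/(-97895/98723 - 480247) = 1/(-47411522476/98723) = -98723/47411522476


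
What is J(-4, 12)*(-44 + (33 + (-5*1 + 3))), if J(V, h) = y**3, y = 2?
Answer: -104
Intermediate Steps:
J(V, h) = 8 (J(V, h) = 2**3 = 8)
J(-4, 12)*(-44 + (33 + (-5*1 + 3))) = 8*(-44 + (33 + (-5*1 + 3))) = 8*(-44 + (33 + (-5 + 3))) = 8*(-44 + (33 - 2)) = 8*(-44 + 31) = 8*(-13) = -104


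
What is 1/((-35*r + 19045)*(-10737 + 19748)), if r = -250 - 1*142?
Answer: 1/295245415 ≈ 3.3870e-9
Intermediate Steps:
r = -392 (r = -250 - 142 = -392)
1/((-35*r + 19045)*(-10737 + 19748)) = 1/((-35*(-392) + 19045)*(-10737 + 19748)) = 1/((13720 + 19045)*9011) = 1/(32765*9011) = 1/295245415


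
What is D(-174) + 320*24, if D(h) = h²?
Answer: 37956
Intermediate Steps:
D(-174) + 320*24 = (-174)² + 320*24 = 30276 + 7680 = 37956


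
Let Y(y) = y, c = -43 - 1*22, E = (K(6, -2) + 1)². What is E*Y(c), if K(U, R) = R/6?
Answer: -260/9 ≈ -28.889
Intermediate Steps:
K(U, R) = R/6 (K(U, R) = R*(⅙) = R/6)
E = 4/9 (E = ((⅙)*(-2) + 1)² = (-⅓ + 1)² = (⅔)² = 4/9 ≈ 0.44444)
c = -65 (c = -43 - 22 = -65)
E*Y(c) = (4/9)*(-65) = -260/9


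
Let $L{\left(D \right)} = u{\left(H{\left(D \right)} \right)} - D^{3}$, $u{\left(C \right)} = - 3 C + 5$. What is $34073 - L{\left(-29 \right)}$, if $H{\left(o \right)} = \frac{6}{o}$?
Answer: $\frac{280673}{29} \approx 9678.4$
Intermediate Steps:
$u{\left(C \right)} = 5 - 3 C$
$L{\left(D \right)} = 5 - D^{3} - \frac{18}{D}$ ($L{\left(D \right)} = \left(5 - 3 \frac{6}{D}\right) - D^{3} = \left(5 - \frac{18}{D}\right) - D^{3} = 5 - D^{3} - \frac{18}{D}$)
$34073 - L{\left(-29 \right)} = 34073 - \left(5 - \left(-29\right)^{3} - \frac{18}{-29}\right) = 34073 - \left(5 - -24389 - - \frac{18}{29}\right) = 34073 - \left(5 + 24389 + \frac{18}{29}\right) = 34073 - \frac{707444}{29} = \frac{280673}{29}$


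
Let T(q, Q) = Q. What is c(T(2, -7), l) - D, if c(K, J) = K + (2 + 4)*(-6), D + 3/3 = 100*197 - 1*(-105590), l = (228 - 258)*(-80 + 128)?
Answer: -125332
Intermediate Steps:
l = -1440 (l = -30*48 = -1440)
D = 125289 (D = -1 + (100*197 - 1*(-105590)) = -1 + (19700 + 105590) = -1 + 125290 = 125289)
c(K, J) = -36 + K (c(K, J) = K + 6*(-6) = K - 36 = -36 + K)
c(T(2, -7), l) - D = (-36 - 7) - 1*125289 = -43 - 125289 = -125332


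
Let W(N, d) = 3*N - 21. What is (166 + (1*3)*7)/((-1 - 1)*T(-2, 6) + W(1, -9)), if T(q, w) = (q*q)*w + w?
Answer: -187/78 ≈ -2.3974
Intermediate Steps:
W(N, d) = -21 + 3*N
T(q, w) = w + w*q² (T(q, w) = q²*w + w = w*q² + w = w + w*q²)
(166 + (1*3)*7)/((-1 - 1)*T(-2, 6) + W(1, -9)) = (166 + (1*3)*7)/((-1 - 1)*(6*(1 + (-2)²)) + (-21 + 3*1)) = (166 + 3*7)/(-12*(1 + 4) + (-21 + 3)) = (166 + 21)/(-12*5 - 18) = 187/(-2*30 - 18) = 187/(-60 - 18) = 187/(-78) = 187*(-1/78) = -187/78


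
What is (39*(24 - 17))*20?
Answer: 5460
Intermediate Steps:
(39*(24 - 17))*20 = (39*7)*20 = 273*20 = 5460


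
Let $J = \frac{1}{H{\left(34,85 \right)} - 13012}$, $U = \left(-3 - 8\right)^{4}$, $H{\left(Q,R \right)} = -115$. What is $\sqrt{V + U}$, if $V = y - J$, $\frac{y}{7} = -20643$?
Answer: $\frac{i \sqrt{22377232218813}}{13127} \approx 360.36 i$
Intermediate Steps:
$U = 14641$ ($U = \left(-3 - 8\right)^{4} = \left(-11\right)^{4} = 14641$)
$y = -144501$ ($y = 7 \left(-20643\right) = -144501$)
$J = - \frac{1}{13127}$ ($J = \frac{1}{-115 - 13012} = \frac{1}{-13127} = - \frac{1}{13127} \approx -7.6179 \cdot 10^{-5}$)
$V = - \frac{1896864626}{13127}$ ($V = -144501 - - \frac{1}{13127} = -144501 + \frac{1}{13127} = - \frac{1896864626}{13127} \approx -1.445 \cdot 10^{5}$)
$\sqrt{V + U} = \sqrt{- \frac{1896864626}{13127} + 14641} = \sqrt{- \frac{1704672219}{13127}} = \frac{i \sqrt{22377232218813}}{13127}$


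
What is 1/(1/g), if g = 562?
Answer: 562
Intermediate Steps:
1/(1/g) = 1/(1/562) = 562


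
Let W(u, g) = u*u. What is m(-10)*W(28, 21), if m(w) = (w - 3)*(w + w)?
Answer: 203840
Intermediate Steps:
W(u, g) = u²
m(w) = 2*w*(-3 + w) (m(w) = (-3 + w)*(2*w) = 2*w*(-3 + w))
m(-10)*W(28, 21) = (2*(-10)*(-3 - 10))*28² = (2*(-10)*(-13))*784 = 260*784 = 203840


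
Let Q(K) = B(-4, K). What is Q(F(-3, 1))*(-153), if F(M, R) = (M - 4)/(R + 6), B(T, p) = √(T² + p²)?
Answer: -153*√17 ≈ -630.83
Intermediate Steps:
F(M, R) = (-4 + M)/(6 + R)
Q(K) = √(16 + K²) (Q(K) = √((-4)² + K²) = √(16 + K²))
Q(F(-3, 1))*(-153) = √(16 + ((-4 - 3)/(6 + 1))²)*(-153) = √(16 + (-7/7)²)*(-153) = √(16 + ((⅐)*(-7))²)*(-153) = √(16 + (-1)²)*(-153) = √(16 + 1)*(-153) = √17*(-153) = -153*√17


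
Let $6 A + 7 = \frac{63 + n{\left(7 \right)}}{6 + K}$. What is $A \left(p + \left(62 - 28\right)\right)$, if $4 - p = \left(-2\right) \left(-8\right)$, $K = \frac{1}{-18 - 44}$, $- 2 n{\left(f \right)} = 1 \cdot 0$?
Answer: $\frac{2057}{159} \approx 12.937$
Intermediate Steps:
$n{\left(f \right)} = 0$ ($n{\left(f \right)} = - \frac{1 \cdot 0}{2} = \left(- \frac{1}{2}\right) 0 = 0$)
$K = - \frac{1}{62}$ ($K = \frac{1}{-62} = - \frac{1}{62} \approx -0.016129$)
$p = -12$ ($p = 4 - \left(-2\right) \left(-8\right) = 4 - 16 = -12$)
$A = \frac{187}{318}$ ($A = - \frac{7}{6} + \frac{\left(63 + 0\right) \frac{1}{6 - \frac{1}{62}}}{6} = - \frac{7}{6} + \frac{63 \frac{1}{\frac{371}{62}}}{6} = - \frac{7}{6} + \frac{63 \cdot \frac{62}{371}}{6} = - \frac{7}{6} + \frac{1}{6} \cdot \frac{558}{53} = - \frac{7}{6} + \frac{93}{53} = \frac{187}{318} \approx 0.58805$)
$A \left(p + \left(62 - 28\right)\right) = \frac{187 \left(-12 + \left(62 - 28\right)\right)}{318} = \frac{187 \left(-12 + 34\right)}{318} = \frac{187}{318} \cdot 22 = \frac{2057}{159}$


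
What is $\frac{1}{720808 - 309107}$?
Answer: $\frac{1}{411701} \approx 2.4289 \cdot 10^{-6}$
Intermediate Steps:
$\frac{1}{720808 - 309107} = \frac{1}{411701}$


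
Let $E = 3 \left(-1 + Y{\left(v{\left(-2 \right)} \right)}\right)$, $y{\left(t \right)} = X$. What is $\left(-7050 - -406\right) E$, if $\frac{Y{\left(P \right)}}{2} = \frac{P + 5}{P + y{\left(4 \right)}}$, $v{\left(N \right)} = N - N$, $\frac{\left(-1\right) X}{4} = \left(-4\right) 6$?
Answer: $\frac{71423}{4} \approx 17856.0$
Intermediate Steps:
$X = 96$ ($X = - 4 \left(\left(-4\right) 6\right) = \left(-4\right) \left(-24\right) = 96$)
$v{\left(N \right)} = 0$
$y{\left(t \right)} = 96$
$Y{\left(P \right)} = \frac{2 \left(5 + P\right)}{96 + P}$ ($Y{\left(P \right)} = 2 \frac{P + 5}{P + 96} = 2 \frac{5 + P}{96 + P} = \frac{2 \left(5 + P\right)}{96 + P}$)
$E = - \frac{43}{16}$ ($E = 3 \left(-1 + \frac{2 \left(5 + 0\right)}{96 + 0}\right) = 3 \left(-1 + 2 \cdot \frac{1}{96} \cdot 5\right) = 3 \left(-1 + \frac{5}{48}\right) = 3 \left(- \frac{43}{48}\right) = - \frac{43}{16} \approx -2.6875$)
$\left(-7050 - -406\right) E = \left(-7050 - -406\right) \left(- \frac{43}{16}\right) = \left(-7050 + 406\right) \left(- \frac{43}{16}\right) = \left(-6644\right) \left(- \frac{43}{16}\right) = \frac{71423}{4}$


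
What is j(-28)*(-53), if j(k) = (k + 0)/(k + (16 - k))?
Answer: 371/4 ≈ 92.750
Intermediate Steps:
j(k) = k/16
j(-28)*(-53) = ((1/16)*(-28))*(-53) = -7/4*(-53) = 371/4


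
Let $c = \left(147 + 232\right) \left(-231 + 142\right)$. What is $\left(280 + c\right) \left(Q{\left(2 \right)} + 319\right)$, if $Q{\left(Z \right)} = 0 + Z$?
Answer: $-10737771$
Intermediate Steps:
$Q{\left(Z \right)} = Z$
$c = -33731$ ($c = 379 \left(-89\right) = -33731$)
$\left(280 + c\right) \left(Q{\left(2 \right)} + 319\right) = \left(280 - 33731\right) \left(2 + 319\right) = \left(-33451\right) 321 = -10737771$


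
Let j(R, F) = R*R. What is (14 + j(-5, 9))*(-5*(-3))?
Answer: 585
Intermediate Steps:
j(R, F) = R²
(14 + j(-5, 9))*(-5*(-3)) = (14 + (-5)²)*(-5*(-3)) = (14 + 25)*15 = 39*15 = 585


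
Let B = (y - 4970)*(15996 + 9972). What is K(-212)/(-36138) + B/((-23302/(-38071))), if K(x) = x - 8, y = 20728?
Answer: 140746630094652538/210521919 ≈ 6.6856e+8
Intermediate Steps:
B = 409203744 (B = (20728 - 4970)*(15996 + 9972) = 15758*25968 = 409203744)
K(x) = -8 + x
K(-212)/(-36138) + B/((-23302/(-38071))) = (-8 - 212)/(-36138) + 409203744/((-23302/(-38071))) = -220*(-1/36138) + 409203744/((-23302*(-1/38071))) = 110/18069 + 409203744/(23302/38071) = 110/18069 + 409203744*(38071/23302) = 110/18069 + 7789397868912/11651 = 140746630094652538/210521919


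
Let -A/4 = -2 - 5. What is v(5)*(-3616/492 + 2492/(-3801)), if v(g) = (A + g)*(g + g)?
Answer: -19604200/7421 ≈ -2641.7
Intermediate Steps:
A = 28 (A = -4*(-2 - 5) = -4*(-7) = 28)
v(g) = 2*g*(28 + g) (v(g) = (28 + g)*(g + g) = (28 + g)*(2*g) = 2*g*(28 + g))
v(5)*(-3616/492 + 2492/(-3801)) = (2*5*(28 + 5))*(-3616/492 + 2492/(-3801)) = (2*5*33)*(-3616*1/492 + 2492*(-1/3801)) = 330*(-904/123 - 356/543) = 330*(-178220/22263) = -19604200/7421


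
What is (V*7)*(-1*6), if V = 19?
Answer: -798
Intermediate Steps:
(V*7)*(-1*6) = (19*7)*(-1*6) = 133*(-6) = -798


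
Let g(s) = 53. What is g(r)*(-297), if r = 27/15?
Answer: -15741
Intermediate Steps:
r = 9/5 (r = 27*(1/15) = 9/5 ≈ 1.8000)
g(r)*(-297) = 53*(-297) = -15741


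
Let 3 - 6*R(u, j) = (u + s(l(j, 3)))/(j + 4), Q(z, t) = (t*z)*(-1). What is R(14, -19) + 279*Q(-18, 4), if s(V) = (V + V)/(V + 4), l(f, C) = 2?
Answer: 5423939/270 ≈ 20089.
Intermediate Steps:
Q(z, t) = -t*z
s(V) = 2*V/(4 + V) (s(V) = (2*V)/(4 + V) = 2*V/(4 + V))
R(u, j) = ½ - (⅔ + u)/(6*(4 + j)) (R(u, j) = ½ - (u + 2*2/(4 + 2))/(6*(j + 4)) = ½ - (u + 2*2/6)/(6*(4 + j)) = ½ - (u + 2*2*(⅙))/(6*(4 + j)) = ½ - (u + ⅔)/(6*(4 + j)) = ½ - (⅔ + u)/(6*(4 + j)))
R(14, -19) + 279*Q(-18, 4) = (34 - 3*14 + 9*(-19))/(18*(4 - 19)) + 279*(-1*4*(-18)) = (1/18)*(34 - 42 - 171)/(-15) + 279*72 = (1/18)*(-1/15)*(-179) + 20088 = 179/270 + 20088 = 5423939/270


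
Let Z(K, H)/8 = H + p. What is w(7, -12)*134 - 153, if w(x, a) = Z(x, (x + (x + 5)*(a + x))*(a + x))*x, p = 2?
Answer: 2003415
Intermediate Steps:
Z(K, H) = 16 + 8*H (Z(K, H) = 8*(H + 2) = 8*(2 + H) = 16 + 8*H)
w(x, a) = x*(16 + 8*(a + x)*(x + (5 + x)*(a + x))) (w(x, a) = (16 + 8*((x + (x + 5)*(a + x))*(a + x)))*x = (16 + 8*((x + (5 + x)*(a + x))*(a + x)))*x = (16 + 8*((a + x)*(x + (5 + x)*(a + x))))*x = (16 + 8*(a + x)*(x + (5 + x)*(a + x)))*x = x*(16 + 8*(a + x)*(x + (5 + x)*(a + x))))
w(7, -12)*134 - 153 = (8*7*(2 + 7³ + 5*(-12)² + 6*7² + 7*(-12)² + 2*(-12)*7² + 11*(-12)*7))*134 - 153 = (8*7*(2 + 343 + 5*144 + 6*49 + 7*144 + 2*(-12)*49 - 924))*134 - 153 = (8*7*(2 + 343 + 720 + 294 + 1008 - 1176 - 924))*134 - 153 = (8*7*267)*134 - 153 = 14952*134 - 153 = 2003568 - 153 = 2003415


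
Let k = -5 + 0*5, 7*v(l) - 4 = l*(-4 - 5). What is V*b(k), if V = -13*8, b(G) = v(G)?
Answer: -728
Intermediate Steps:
v(l) = 4/7 - 9*l/7 (v(l) = 4/7 + (l*(-4 - 5))/7 = 4/7 + (l*(-9))/7 = 4/7 + (-9*l)/7 = 4/7 - 9*l/7)
k = -5 (k = -5 + 0 = -5)
b(G) = 4/7 - 9*G/7
V = -104
V*b(k) = -104*(4/7 - 9/7*(-5)) = -104*(4/7 + 45/7) = -104*7 = -728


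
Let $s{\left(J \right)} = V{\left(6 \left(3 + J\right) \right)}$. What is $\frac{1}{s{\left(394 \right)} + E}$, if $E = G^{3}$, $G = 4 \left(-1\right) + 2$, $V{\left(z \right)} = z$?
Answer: $\frac{1}{2374} \approx 0.00042123$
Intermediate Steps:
$s{\left(J \right)} = 18 + 6 J$ ($s{\left(J \right)} = 6 \left(3 + J\right) = 18 + 6 J$)
$G = -2$ ($G = -4 + 2 = -2$)
$E = -8$ ($E = \left(-2\right)^{3} = -8$)
$\frac{1}{s{\left(394 \right)} + E} = \frac{1}{\left(18 + 6 \cdot 394\right) - 8} = \frac{1}{\left(18 + 2364\right) - 8} = \frac{1}{2382 - 8} = \frac{1}{2374}$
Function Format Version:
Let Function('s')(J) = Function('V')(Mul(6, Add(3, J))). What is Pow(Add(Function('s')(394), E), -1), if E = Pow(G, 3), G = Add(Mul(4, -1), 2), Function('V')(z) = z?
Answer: Rational(1, 2374) ≈ 0.00042123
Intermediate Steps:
Function('s')(J) = Add(18, Mul(6, J)) (Function('s')(J) = Mul(6, Add(3, J)) = Add(18, Mul(6, J)))
G = -2 (G = Add(-4, 2) = -2)
E = -8 (E = Pow(-2, 3) = -8)
Pow(Add(Function('s')(394), E), -1) = Pow(Add(Add(18, Mul(6, 394)), -8), -1) = Pow(Add(Add(18, 2364), -8), -1) = Pow(Add(2382, -8), -1) = Pow(2374, -1) = Rational(1, 2374)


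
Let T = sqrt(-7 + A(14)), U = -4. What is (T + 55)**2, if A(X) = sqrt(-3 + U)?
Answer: (55 + sqrt(-7 + I*sqrt(7)))**2 ≈ 3072.1 + 298.66*I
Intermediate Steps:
A(X) = I*sqrt(7) (A(X) = sqrt(-3 - 4) = sqrt(-7) = I*sqrt(7))
T = sqrt(-7 + I*sqrt(7)) ≈ 0.49159 + 2.691*I
(T + 55)**2 = (sqrt(-7 + I*sqrt(7)) + 55)**2 = (55 + sqrt(-7 + I*sqrt(7)))**2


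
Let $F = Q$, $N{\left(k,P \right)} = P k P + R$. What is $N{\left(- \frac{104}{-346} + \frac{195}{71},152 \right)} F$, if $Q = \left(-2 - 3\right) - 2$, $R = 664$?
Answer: $- \frac{6110085240}{12283} \approx -4.9744 \cdot 10^{5}$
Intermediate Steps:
$Q = -7$ ($Q = -5 - 2 = -7$)
$N{\left(k,P \right)} = 664 + k P^{2}$ ($N{\left(k,P \right)} = P k P + 664 = k P^{2} + 664 = 664 + k P^{2}$)
$F = -7$
$N{\left(- \frac{104}{-346} + \frac{195}{71},152 \right)} F = \left(664 + \left(- \frac{104}{-346} + \frac{195}{71}\right) 152^{2}\right) \left(-7\right) = \left(664 + \left(\left(-104\right) \left(- \frac{1}{346}\right) + 195 \cdot \frac{1}{71}\right) 23104\right) \left(-7\right) = \left(664 + \left(\frac{52}{173} + \frac{195}{71}\right) 23104\right) \left(-7\right) = \left(664 + \frac{37427}{12283} \cdot 23104\right) \left(-7\right) = \left(664 + \frac{864713408}{12283}\right) \left(-7\right) = \frac{872869320}{12283} \left(-7\right) = - \frac{6110085240}{12283}$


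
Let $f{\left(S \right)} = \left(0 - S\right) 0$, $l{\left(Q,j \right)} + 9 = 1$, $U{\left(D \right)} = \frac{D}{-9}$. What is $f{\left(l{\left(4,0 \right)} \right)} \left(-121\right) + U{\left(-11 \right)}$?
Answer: $\frac{11}{9} \approx 1.2222$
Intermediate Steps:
$U{\left(D \right)} = - \frac{D}{9}$ ($U{\left(D \right)} = D \left(- \frac{1}{9}\right) = - \frac{D}{9}$)
$l{\left(Q,j \right)} = -8$ ($l{\left(Q,j \right)} = -9 + 1 = -8$)
$f{\left(S \right)} = 0$ ($f{\left(S \right)} = - S 0 = 0$)
$f{\left(l{\left(4,0 \right)} \right)} \left(-121\right) + U{\left(-11 \right)} = 0 \left(-121\right) - - \frac{11}{9} = 0 + \frac{11}{9} = \frac{11}{9}$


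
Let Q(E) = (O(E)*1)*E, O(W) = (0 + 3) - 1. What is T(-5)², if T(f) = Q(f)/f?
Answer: 4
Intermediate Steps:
O(W) = 2 (O(W) = 3 - 1 = 2)
Q(E) = 2*E (Q(E) = (2*1)*E = 2*E)
T(f) = 2 (T(f) = (2*f)/f = 2)
T(-5)² = 2² = 4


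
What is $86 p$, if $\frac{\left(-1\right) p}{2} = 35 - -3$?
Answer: $-6536$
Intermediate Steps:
$p = -76$ ($p = - 2 \left(35 - -3\right) = - 2 \left(35 + 3\right) = \left(-2\right) 38 = -76$)
$86 p = 86 \left(-76\right) = -6536$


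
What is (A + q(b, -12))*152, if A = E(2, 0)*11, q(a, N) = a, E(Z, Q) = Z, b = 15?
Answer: 5624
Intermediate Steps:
A = 22 (A = 2*11 = 22)
(A + q(b, -12))*152 = (22 + 15)*152 = 37*152 = 5624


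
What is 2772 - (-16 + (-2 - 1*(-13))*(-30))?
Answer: 3118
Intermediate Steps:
2772 - (-16 + (-2 - 1*(-13))*(-30)) = 2772 - (-16 + (-2 + 13)*(-30)) = 2772 - (-16 + 11*(-30)) = 2772 - (-16 - 330) = 2772 - 1*(-346) = 2772 + 346 = 3118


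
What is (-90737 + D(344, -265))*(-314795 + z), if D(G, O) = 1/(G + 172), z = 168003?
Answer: 1718211039118/129 ≈ 1.3319e+10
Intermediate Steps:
D(G, O) = 1/(172 + G)
(-90737 + D(344, -265))*(-314795 + z) = (-90737 + 1/(172 + 344))*(-314795 + 168003) = (-90737 + 1/516)*(-146792) = -46820291/516*(-146792) = 1718211039118/129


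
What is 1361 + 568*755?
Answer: 430201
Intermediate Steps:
1361 + 568*755 = 1361 + 428840 = 430201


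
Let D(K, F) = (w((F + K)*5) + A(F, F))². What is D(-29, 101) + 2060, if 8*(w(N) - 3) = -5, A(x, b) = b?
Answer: 815769/64 ≈ 12746.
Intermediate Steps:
w(N) = 19/8 (w(N) = 3 + (⅛)*(-5) = 3 - 5/8 = 19/8)
D(K, F) = (19/8 + F)²
D(-29, 101) + 2060 = (19 + 8*101)²/64 + 2060 = (19 + 808)²/64 + 2060 = (1/64)*827² + 2060 = (1/64)*683929 + 2060 = 683929/64 + 2060 = 815769/64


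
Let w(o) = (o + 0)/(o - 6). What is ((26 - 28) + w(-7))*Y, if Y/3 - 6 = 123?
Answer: -7353/13 ≈ -565.62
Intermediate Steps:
Y = 387 (Y = 18 + 3*123 = 18 + 369 = 387)
w(o) = o/(-6 + o)
((26 - 28) + w(-7))*Y = ((26 - 28) - 7/(-6 - 7))*387 = (-2 - 7/(-13))*387 = (-2 - 7*(-1/13))*387 = (-2 + 7/13)*387 = -19/13*387 = -7353/13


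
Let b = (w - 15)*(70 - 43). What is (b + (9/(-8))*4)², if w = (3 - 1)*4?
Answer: 149769/4 ≈ 37442.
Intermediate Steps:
w = 8 (w = 2*4 = 8)
b = -189 (b = (8 - 15)*(70 - 43) = -7*27 = -189)
(b + (9/(-8))*4)² = (-189 + (9/(-8))*4)² = (-189 + (9*(-⅛))*4)² = (-189 - 9/8*4)² = (-189 - 9/2)² = (-387/2)² = 149769/4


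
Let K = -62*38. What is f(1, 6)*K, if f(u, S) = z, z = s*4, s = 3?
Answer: -28272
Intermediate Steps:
z = 12 (z = 3*4 = 12)
f(u, S) = 12
K = -2356
f(1, 6)*K = 12*(-2356) = -28272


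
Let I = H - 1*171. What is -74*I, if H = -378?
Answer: 40626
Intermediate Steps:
I = -549 (I = -378 - 1*171 = -378 - 171 = -549)
-74*I = -74*(-549) = 40626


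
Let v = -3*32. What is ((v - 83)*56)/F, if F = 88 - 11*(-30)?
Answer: -5012/209 ≈ -23.981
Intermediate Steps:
v = -96
F = 418 (F = 88 + 330 = 418)
((v - 83)*56)/F = ((-96 - 83)*56)/418 = -179*56*(1/418) = -10024*1/418 = -5012/209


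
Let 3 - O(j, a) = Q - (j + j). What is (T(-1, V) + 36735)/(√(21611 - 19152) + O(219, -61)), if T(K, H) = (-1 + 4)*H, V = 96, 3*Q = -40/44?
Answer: 17792476317/209403118 - 40318047*√2459/209403118 ≈ 75.420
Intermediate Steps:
Q = -10/33 (Q = (-40/44)/3 = (-40*1/44)/3 = (⅓)*(-10/11) = -10/33 ≈ -0.30303)
O(j, a) = 109/33 + 2*j (O(j, a) = 3 - (-10/33 - (j + j)) = 3 - (-10/33 - 2*j) = 3 + (10/33 + 2*j) = 109/33 + 2*j)
T(K, H) = 3*H
(T(-1, V) + 36735)/(√(21611 - 19152) + O(219, -61)) = (3*96 + 36735)/(√(21611 - 19152) + (109/33 + 2*219)) = (288 + 36735)/(√2459 + (109/33 + 438)) = 37023/(√2459 + 14563/33) = 37023/(14563/33 + √2459)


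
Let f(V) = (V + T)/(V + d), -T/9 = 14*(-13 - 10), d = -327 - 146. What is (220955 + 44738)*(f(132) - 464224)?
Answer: -42060108975902/341 ≈ -1.2334e+11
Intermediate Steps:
d = -473
T = 2898 (T = -126*(-13 - 10) = -126*(-23) = -9*(-322) = 2898)
f(V) = (2898 + V)/(-473 + V) (f(V) = (V + 2898)/(V - 473) = (2898 + V)/(-473 + V))
(220955 + 44738)*(f(132) - 464224) = (220955 + 44738)*((2898 + 132)/(-473 + 132) - 464224) = 265693*(3030/(-341) - 464224) = 265693*(-1/341*3030 - 464224) = 265693*(-3030/341 - 464224) = 265693*(-158303414/341) = -42060108975902/341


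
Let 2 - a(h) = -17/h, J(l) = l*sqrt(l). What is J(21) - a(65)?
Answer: -147/65 + 21*sqrt(21) ≈ 93.973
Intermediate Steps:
J(l) = l**(3/2)
a(h) = 2 + 17/h (a(h) = 2 - (-17)/h = 2 + 17/h)
J(21) - a(65) = 21**(3/2) - (2 + 17/65) = 21*sqrt(21) - (2 + 17*(1/65)) = 21*sqrt(21) - (2 + 17/65) = 21*sqrt(21) - 1*147/65 = 21*sqrt(21) - 147/65 = -147/65 + 21*sqrt(21)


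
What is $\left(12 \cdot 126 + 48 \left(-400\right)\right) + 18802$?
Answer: $1114$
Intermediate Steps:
$\left(12 \cdot 126 + 48 \left(-400\right)\right) + 18802 = \left(1512 - 19200\right) + 18802 = -17688 + 18802 = 1114$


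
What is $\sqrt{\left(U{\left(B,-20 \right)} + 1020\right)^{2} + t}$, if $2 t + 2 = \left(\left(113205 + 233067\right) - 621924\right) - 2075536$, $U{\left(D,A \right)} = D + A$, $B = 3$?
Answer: $i \sqrt{169586} \approx 411.81 i$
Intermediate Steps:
$U{\left(D,A \right)} = A + D$
$t = -1175595$ ($t = -1 + \frac{\left(\left(113205 + 233067\right) - 621924\right) - 2075536}{2} = -1 + \frac{\left(346272 - 621924\right) - 2075536}{2} = -1 + \frac{-275652 - 2075536}{2} = -1 + \frac{1}{2} \left(-2351188\right) = -1 - 1175594 = -1175595$)
$\sqrt{\left(U{\left(B,-20 \right)} + 1020\right)^{2} + t} = \sqrt{\left(\left(-20 + 3\right) + 1020\right)^{2} - 1175595} = \sqrt{\left(-17 + 1020\right)^{2} - 1175595} = \sqrt{1003^{2} - 1175595} = \sqrt{1006009 - 1175595} = \sqrt{-169586} = i \sqrt{169586}$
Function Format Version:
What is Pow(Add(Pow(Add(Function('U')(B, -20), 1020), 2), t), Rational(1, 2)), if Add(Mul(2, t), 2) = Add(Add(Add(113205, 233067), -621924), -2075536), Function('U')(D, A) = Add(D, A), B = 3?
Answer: Mul(I, Pow(169586, Rational(1, 2))) ≈ Mul(411.81, I)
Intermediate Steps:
Function('U')(D, A) = Add(A, D)
t = -1175595 (t = Add(-1, Mul(Rational(1, 2), Add(Add(Add(113205, 233067), -621924), -2075536))) = Add(-1, Mul(Rational(1, 2), Add(Add(346272, -621924), -2075536))) = Add(-1, Mul(Rational(1, 2), Add(-275652, -2075536))) = Add(-1, Mul(Rational(1, 2), -2351188)) = Add(-1, -1175594) = -1175595)
Pow(Add(Pow(Add(Function('U')(B, -20), 1020), 2), t), Rational(1, 2)) = Pow(Add(Pow(Add(Add(-20, 3), 1020), 2), -1175595), Rational(1, 2)) = Pow(Add(Pow(Add(-17, 1020), 2), -1175595), Rational(1, 2)) = Pow(Add(Pow(1003, 2), -1175595), Rational(1, 2)) = Pow(Add(1006009, -1175595), Rational(1, 2)) = Pow(-169586, Rational(1, 2)) = Mul(I, Pow(169586, Rational(1, 2)))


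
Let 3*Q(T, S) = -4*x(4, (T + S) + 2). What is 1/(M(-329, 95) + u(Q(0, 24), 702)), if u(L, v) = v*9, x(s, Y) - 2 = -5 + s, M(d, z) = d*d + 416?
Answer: 1/114975 ≈ 8.6975e-6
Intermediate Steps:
M(d, z) = 416 + d² (M(d, z) = d² + 416 = 416 + d²)
x(s, Y) = -3 + s (x(s, Y) = 2 + (-5 + s) = -3 + s)
Q(T, S) = -4/3 (Q(T, S) = (-4*(-3 + 4))/3 = (-4*1)/3 = (⅓)*(-4) = -4/3)
u(L, v) = 9*v
1/(M(-329, 95) + u(Q(0, 24), 702)) = 1/((416 + (-329)²) + 9*702) = 1/((416 + 108241) + 6318) = 1/(108657 + 6318) = 1/114975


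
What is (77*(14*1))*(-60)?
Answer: -64680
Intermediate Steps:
(77*(14*1))*(-60) = (77*14)*(-60) = 1078*(-60) = -64680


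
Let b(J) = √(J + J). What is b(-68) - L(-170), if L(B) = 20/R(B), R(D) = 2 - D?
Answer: -5/43 + 2*I*√34 ≈ -0.11628 + 11.662*I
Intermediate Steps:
L(B) = 20/(2 - B)
b(J) = √2*√J (b(J) = √(2*J) = √2*√J)
b(-68) - L(-170) = √2*√(-68) - (-20)/(-2 - 170) = √2*(2*I*√17) - (-20)/(-172) = 2*I*√34 - (-20)*(-1)/172 = 2*I*√34 - 1*5/43 = 2*I*√34 - 5/43 = -5/43 + 2*I*√34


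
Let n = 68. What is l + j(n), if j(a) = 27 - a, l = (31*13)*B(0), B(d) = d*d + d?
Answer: -41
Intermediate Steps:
B(d) = d + d² (B(d) = d² + d = d + d²)
l = 0 (l = (31*13)*(0*(1 + 0)) = 403*(0*1) = 403*0 = 0)
l + j(n) = 0 + (27 - 1*68) = 0 + (27 - 68) = 0 - 41 = -41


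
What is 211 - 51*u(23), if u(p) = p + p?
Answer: -2135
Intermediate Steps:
u(p) = 2*p
211 - 51*u(23) = 211 - 102*23 = 211 - 51*46 = 211 - 2346 = -2135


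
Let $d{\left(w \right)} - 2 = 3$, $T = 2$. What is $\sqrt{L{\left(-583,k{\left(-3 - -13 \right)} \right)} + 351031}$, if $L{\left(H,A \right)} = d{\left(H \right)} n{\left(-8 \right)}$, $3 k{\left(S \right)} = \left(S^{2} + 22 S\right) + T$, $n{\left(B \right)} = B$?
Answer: $3 \sqrt{38999} \approx 592.45$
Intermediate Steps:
$d{\left(w \right)} = 5$ ($d{\left(w \right)} = 2 + 3 = 5$)
$k{\left(S \right)} = \frac{2}{3} + \frac{S^{2}}{3} + \frac{22 S}{3}$ ($k{\left(S \right)} = \frac{\left(S^{2} + 22 S\right) + 2}{3} = \frac{2 + S^{2} + 22 S}{3} = \frac{2}{3} + \frac{S^{2}}{3} + \frac{22 S}{3}$)
$L{\left(H,A \right)} = -40$ ($L{\left(H,A \right)} = 5 \left(-8\right) = -40$)
$\sqrt{L{\left(-583,k{\left(-3 - -13 \right)} \right)} + 351031} = \sqrt{-40 + 351031} = \sqrt{350991} = 3 \sqrt{38999}$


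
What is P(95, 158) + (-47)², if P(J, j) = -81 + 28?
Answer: 2156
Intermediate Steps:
P(J, j) = -53
P(95, 158) + (-47)² = -53 + (-47)² = -53 + 2209 = 2156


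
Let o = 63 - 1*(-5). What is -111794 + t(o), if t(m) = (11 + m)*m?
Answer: -106422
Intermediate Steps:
o = 68 (o = 63 + 5 = 68)
t(m) = m*(11 + m)
-111794 + t(o) = -111794 + 68*(11 + 68) = -111794 + 68*79 = -111794 + 5372 = -106422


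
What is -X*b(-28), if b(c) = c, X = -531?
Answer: -14868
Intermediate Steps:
-X*b(-28) = -(-531)*(-28) = -1*14868 = -14868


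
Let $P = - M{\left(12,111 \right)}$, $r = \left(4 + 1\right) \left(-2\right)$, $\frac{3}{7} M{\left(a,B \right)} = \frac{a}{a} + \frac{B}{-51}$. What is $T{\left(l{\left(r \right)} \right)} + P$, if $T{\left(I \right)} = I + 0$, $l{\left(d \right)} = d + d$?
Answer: $- \frac{880}{51} \approx -17.255$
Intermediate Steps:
$M{\left(a,B \right)} = \frac{7}{3} - \frac{7 B}{153}$ ($M{\left(a,B \right)} = \frac{7 \left(\frac{a}{a} + \frac{B}{-51}\right)}{3} = \frac{7 \left(1 + B \left(- \frac{1}{51}\right)\right)}{3} = \frac{7 \left(1 - \frac{B}{51}\right)}{3} = \frac{7}{3} - \frac{7 B}{153}$)
$r = -10$ ($r = 5 \left(-2\right) = -10$)
$l{\left(d \right)} = 2 d$
$T{\left(I \right)} = I$
$P = \frac{140}{51}$ ($P = - (\frac{7}{3} - \frac{259}{51}) = \left(-1\right) \left(- \frac{140}{51}\right) = \frac{140}{51} \approx 2.7451$)
$T{\left(l{\left(r \right)} \right)} + P = 2 \left(-10\right) + \frac{140}{51} = -20 + \frac{140}{51} = - \frac{880}{51}$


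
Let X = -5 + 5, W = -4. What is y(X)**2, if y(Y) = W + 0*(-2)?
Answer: 16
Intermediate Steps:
X = 0
y(Y) = -4 (y(Y) = -4 + 0*(-2) = -4 + 0 = -4)
y(X)**2 = (-4)**2 = 16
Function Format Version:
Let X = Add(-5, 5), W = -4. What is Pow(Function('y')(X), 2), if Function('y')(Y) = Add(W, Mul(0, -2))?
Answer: 16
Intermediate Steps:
X = 0
Function('y')(Y) = -4 (Function('y')(Y) = Add(-4, Mul(0, -2)) = Add(-4, 0) = -4)
Pow(Function('y')(X), 2) = Pow(-4, 2) = 16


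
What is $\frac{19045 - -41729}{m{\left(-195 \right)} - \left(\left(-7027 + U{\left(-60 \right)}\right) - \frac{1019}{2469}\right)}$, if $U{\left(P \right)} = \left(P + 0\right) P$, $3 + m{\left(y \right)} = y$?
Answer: $\frac{10717929}{569530} \approx 18.819$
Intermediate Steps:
$m{\left(y \right)} = -3 + y$
$U{\left(P \right)} = P^{2}$ ($U{\left(P \right)} = P P = P^{2}$)
$\frac{19045 - -41729}{m{\left(-195 \right)} - \left(\left(-7027 + U{\left(-60 \right)}\right) - \frac{1019}{2469}\right)} = \frac{19045 - -41729}{\left(-3 - 195\right) - \left(\left(-7027 + \left(-60\right)^{2}\right) - \frac{1019}{2469}\right)} = \frac{19045 + 41729}{-198 - \left(\left(-7027 + 3600\right) - \frac{1019}{2469}\right)} = \frac{60774}{-198 - \left(-3427 - \frac{1019}{2469}\right)} = \frac{60774}{-198 - - \frac{8462282}{2469}} = \frac{60774}{-198 + \frac{8462282}{2469}} = \frac{60774}{\frac{7973420}{2469}} = 60774 \cdot \frac{2469}{7973420} = \frac{10717929}{569530}$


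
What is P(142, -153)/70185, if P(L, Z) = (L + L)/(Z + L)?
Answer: -284/772035 ≈ -0.00036786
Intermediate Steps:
P(L, Z) = 2*L/(L + Z) (P(L, Z) = (2*L)/(L + Z) = 2*L/(L + Z))
P(142, -153)/70185 = (2*142/(142 - 153))/70185 = (2*142/(-11))*(1/70185) = (2*142*(-1/11))*(1/70185) = -284/11*1/70185 = -284/772035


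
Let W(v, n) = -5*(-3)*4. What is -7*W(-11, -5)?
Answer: -420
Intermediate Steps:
W(v, n) = 60 (W(v, n) = 15*4 = 60)
-7*W(-11, -5) = -7*60 = -420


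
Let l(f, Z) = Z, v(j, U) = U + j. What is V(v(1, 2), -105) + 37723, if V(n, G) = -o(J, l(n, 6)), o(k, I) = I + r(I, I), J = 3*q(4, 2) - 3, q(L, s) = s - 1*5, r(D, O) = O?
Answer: 37711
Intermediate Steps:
q(L, s) = -5 + s (q(L, s) = s - 5 = -5 + s)
J = -12 (J = 3*(-5 + 2) - 3 = 3*(-3) - 3 = -9 - 3 = -12)
o(k, I) = 2*I (o(k, I) = I + I = 2*I)
V(n, G) = -12 (V(n, G) = -2*6 = -1*12 = -12)
V(v(1, 2), -105) + 37723 = -12 + 37723 = 37711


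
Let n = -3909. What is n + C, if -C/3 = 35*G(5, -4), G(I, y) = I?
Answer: -4434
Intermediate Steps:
C = -525 (C = -105*5 = -3*175 = -525)
n + C = -3909 - 525 = -4434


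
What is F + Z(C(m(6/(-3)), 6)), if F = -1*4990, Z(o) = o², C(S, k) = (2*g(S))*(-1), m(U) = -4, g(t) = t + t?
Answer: -4734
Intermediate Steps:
g(t) = 2*t
C(S, k) = -4*S (C(S, k) = (2*(2*S))*(-1) = (4*S)*(-1) = -4*S)
F = -4990
F + Z(C(m(6/(-3)), 6)) = -4990 + (-4*(-4))² = -4990 + 16² = -4990 + 256 = -4734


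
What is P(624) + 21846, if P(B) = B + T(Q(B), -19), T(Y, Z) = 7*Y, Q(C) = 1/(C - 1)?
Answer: 1999831/89 ≈ 22470.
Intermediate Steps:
Q(C) = 1/(-1 + C)
P(B) = B + 7/(-1 + B)
P(624) + 21846 = (7 + 624*(-1 + 624))/(-1 + 624) + 21846 = (7 + 624*623)/623 + 21846 = (7 + 388752)/623 + 21846 = (1/623)*388759 + 21846 = 55537/89 + 21846 = 1999831/89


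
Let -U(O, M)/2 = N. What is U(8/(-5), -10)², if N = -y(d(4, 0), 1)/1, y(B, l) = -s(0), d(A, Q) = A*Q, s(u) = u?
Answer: 0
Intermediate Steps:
y(B, l) = 0 (y(B, l) = -1*0 = 0)
N = 0 (N = -0/1 = -0 = -1*0 = 0)
U(O, M) = 0 (U(O, M) = -2*0 = 0)
U(8/(-5), -10)² = 0² = 0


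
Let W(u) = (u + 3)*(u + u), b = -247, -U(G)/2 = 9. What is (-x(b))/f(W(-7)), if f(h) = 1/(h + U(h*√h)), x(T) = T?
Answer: 9386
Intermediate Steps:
U(G) = -18 (U(G) = -2*9 = -18)
W(u) = 2*u*(3 + u) (W(u) = (3 + u)*(2*u) = 2*u*(3 + u))
f(h) = 1/(-18 + h) (f(h) = 1/(h - 18) = 1/(-18 + h))
(-x(b))/f(W(-7)) = (-1*(-247))/(1/(-18 + 2*(-7)*(3 - 7))) = 247/(1/(-18 + 2*(-7)*(-4))) = 247/(1/(-18 + 56)) = 247/(1/38) = 247*38 = 9386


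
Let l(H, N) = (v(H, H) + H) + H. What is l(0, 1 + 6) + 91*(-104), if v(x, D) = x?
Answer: -9464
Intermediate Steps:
l(H, N) = 3*H (l(H, N) = (H + H) + H = 2*H + H = 3*H)
l(0, 1 + 6) + 91*(-104) = 3*0 + 91*(-104) = 0 - 9464 = -9464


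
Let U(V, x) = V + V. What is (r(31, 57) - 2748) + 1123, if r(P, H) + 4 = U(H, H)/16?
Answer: -12975/8 ≈ -1621.9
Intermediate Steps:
U(V, x) = 2*V
r(P, H) = -4 + H/8 (r(P, H) = -4 + (2*H)/16 = -4 + (2*H)*(1/16) = -4 + H/8)
(r(31, 57) - 2748) + 1123 = ((-4 + (⅛)*57) - 2748) + 1123 = ((-4 + 57/8) - 2748) + 1123 = (25/8 - 2748) + 1123 = -21959/8 + 1123 = -12975/8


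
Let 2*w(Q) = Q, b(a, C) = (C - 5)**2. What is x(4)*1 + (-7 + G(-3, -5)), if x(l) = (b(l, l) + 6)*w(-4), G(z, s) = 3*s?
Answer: -36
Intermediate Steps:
b(a, C) = (-5 + C)**2
w(Q) = Q/2
x(l) = -12 - 2*(-5 + l)**2 (x(l) = ((-5 + l)**2 + 6)*((1/2)*(-4)) = (6 + (-5 + l)**2)*(-2) = -12 - 2*(-5 + l)**2)
x(4)*1 + (-7 + G(-3, -5)) = (-12 - 2*(-5 + 4)**2)*1 + (-7 + 3*(-5)) = (-12 - 2*(-1)**2)*1 + (-7 - 15) = (-12 - 2*1)*1 - 22 = (-12 - 2)*1 - 22 = -14*1 - 22 = -14 - 22 = -36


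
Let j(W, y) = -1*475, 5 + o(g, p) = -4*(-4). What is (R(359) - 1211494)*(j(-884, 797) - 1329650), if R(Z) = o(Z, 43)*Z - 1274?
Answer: 1607880372375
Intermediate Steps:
o(g, p) = 11 (o(g, p) = -5 - 4*(-4) = -5 + 16 = 11)
j(W, y) = -475
R(Z) = -1274 + 11*Z (R(Z) = 11*Z - 1274 = -1274 + 11*Z)
(R(359) - 1211494)*(j(-884, 797) - 1329650) = ((-1274 + 11*359) - 1211494)*(-475 - 1329650) = ((-1274 + 3949) - 1211494)*(-1330125) = (2675 - 1211494)*(-1330125) = -1208819*(-1330125) = 1607880372375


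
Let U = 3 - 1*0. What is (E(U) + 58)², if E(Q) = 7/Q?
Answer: 32761/9 ≈ 3640.1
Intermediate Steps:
U = 3 (U = 3 + 0 = 3)
(E(U) + 58)² = (7/3 + 58)² = (181/3)² = 32761/9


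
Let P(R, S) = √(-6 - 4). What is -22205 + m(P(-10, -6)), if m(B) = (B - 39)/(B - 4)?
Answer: -288582/13 + 35*I*√10/26 ≈ -22199.0 + 4.2569*I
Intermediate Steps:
P(R, S) = I*√10 (P(R, S) = √(-10) = I*√10)
m(B) = (-39 + B)/(-4 + B)
-22205 + m(P(-10, -6)) = -22205 + (-39 + I*√10)/(-4 + I*√10)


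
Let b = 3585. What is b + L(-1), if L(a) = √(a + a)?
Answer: 3585 + I*√2 ≈ 3585.0 + 1.4142*I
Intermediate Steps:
L(a) = √2*√a (L(a) = √(2*a) = √2*√a)
b + L(-1) = 3585 + √2*√(-1) = 3585 + √2*I = 3585 + I*√2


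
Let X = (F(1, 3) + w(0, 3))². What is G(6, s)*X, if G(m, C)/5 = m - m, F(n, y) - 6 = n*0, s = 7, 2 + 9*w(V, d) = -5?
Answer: 0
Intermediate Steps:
w(V, d) = -7/9 (w(V, d) = -2/9 + (⅑)*(-5) = -2/9 - 5/9 = -7/9)
F(n, y) = 6 (F(n, y) = 6 + n*0 = 6 + 0 = 6)
G(m, C) = 0 (G(m, C) = 5*(m - m) = 5*0 = 0)
X = 2209/81 (X = (6 - 7/9)² = (47/9)² = 2209/81 ≈ 27.272)
G(6, s)*X = 0*(2209/81) = 0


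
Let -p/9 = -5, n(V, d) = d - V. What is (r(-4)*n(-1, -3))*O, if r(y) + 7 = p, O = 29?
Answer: -2204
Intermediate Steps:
p = 45 (p = -9*(-5) = 45)
r(y) = 38 (r(y) = -7 + 45 = 38)
(r(-4)*n(-1, -3))*O = (38*(-3 - 1*(-1)))*29 = (38*(-3 + 1))*29 = (38*(-2))*29 = -76*29 = -2204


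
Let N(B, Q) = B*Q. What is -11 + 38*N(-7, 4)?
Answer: -1075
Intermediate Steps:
-11 + 38*N(-7, 4) = -11 + 38*(-7*4) = -11 + 38*(-28) = -11 - 1064 = -1075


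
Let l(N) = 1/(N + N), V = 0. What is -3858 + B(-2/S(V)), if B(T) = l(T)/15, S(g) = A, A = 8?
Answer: -57872/15 ≈ -3858.1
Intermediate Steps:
l(N) = 1/(2*N)
S(g) = 8
B(T) = 1/(30*T) (B(T) = (1/(2*T))/15 = (1/(2*T))*(1/15) = 1/(30*T))
-3858 + B(-2/S(V)) = -3858 + 1/(30*((-2/8))) = -3858 + 1/(30*((-2*⅛))) = -3858 + 1/(30*(-¼)) = -3858 + (1/30)*(-4) = -3858 - 2/15 = -57872/15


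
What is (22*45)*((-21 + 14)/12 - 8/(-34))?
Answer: -11715/34 ≈ -344.56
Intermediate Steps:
(22*45)*((-21 + 14)/12 - 8/(-34)) = 990*(-7*1/12 - 8*(-1/34)) = 990*(-7/12 + 4/17) = 990*(-71/204) = -11715/34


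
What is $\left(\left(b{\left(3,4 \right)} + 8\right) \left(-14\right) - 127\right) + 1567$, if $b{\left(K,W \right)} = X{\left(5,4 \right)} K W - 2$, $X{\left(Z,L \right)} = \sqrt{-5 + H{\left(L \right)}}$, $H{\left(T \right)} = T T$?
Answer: $1356 - 168 \sqrt{11} \approx 798.81$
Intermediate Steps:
$H{\left(T \right)} = T^{2}$
$X{\left(Z,L \right)} = \sqrt{-5 + L^{2}}$
$b{\left(K,W \right)} = -2 + K W \sqrt{11}$ ($b{\left(K,W \right)} = \sqrt{-5 + 4^{2}} K W - 2 = \sqrt{-5 + 16} K W - 2 = \sqrt{11} K W - 2 = K \sqrt{11} W - 2 = K W \sqrt{11} - 2 = -2 + K W \sqrt{11}$)
$\left(\left(b{\left(3,4 \right)} + 8\right) \left(-14\right) - 127\right) + 1567 = \left(\left(\left(-2 + 3 \cdot 4 \sqrt{11}\right) + 8\right) \left(-14\right) - 127\right) + 1567 = \left(\left(\left(-2 + 12 \sqrt{11}\right) + 8\right) \left(-14\right) - 127\right) + 1567 = \left(\left(6 + 12 \sqrt{11}\right) \left(-14\right) - 127\right) + 1567 = \left(\left(-84 - 168 \sqrt{11}\right) - 127\right) + 1567 = \left(-211 - 168 \sqrt{11}\right) + 1567 = 1356 - 168 \sqrt{11}$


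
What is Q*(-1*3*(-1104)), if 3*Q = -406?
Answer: -448224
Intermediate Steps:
Q = -406/3 (Q = (⅓)*(-406) = -406/3 ≈ -135.33)
Q*(-1*3*(-1104)) = -406*(-1*3)*(-1104)/3 = -(-406)*(-1104) = -406/3*3312 = -448224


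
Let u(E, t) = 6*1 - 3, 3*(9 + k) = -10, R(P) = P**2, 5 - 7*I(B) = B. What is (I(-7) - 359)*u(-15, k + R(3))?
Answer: -7503/7 ≈ -1071.9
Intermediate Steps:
I(B) = 5/7 - B/7
k = -37/3 (k = -9 + (1/3)*(-10) = -9 - 10/3 = -37/3 ≈ -12.333)
u(E, t) = 3 (u(E, t) = 6 - 3 = 3)
(I(-7) - 359)*u(-15, k + R(3)) = ((5/7 - 1/7*(-7)) - 359)*3 = ((5/7 + 1) - 359)*3 = (12/7 - 359)*3 = -2501/7*3 = -7503/7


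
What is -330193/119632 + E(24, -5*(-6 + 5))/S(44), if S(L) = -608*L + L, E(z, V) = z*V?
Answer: -2208287621/798782864 ≈ -2.7646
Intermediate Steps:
E(z, V) = V*z
S(L) = -607*L
-330193/119632 + E(24, -5*(-6 + 5))/S(44) = -330193/119632 + (-5*(-6 + 5)*24)/((-607*44)) = -330193*1/119632 + (-5*(-1)*24)/(-26708) = -330193/119632 + (5*24)*(-1/26708) = -330193/119632 + 120*(-1/26708) = -330193/119632 - 30/6677 = -2208287621/798782864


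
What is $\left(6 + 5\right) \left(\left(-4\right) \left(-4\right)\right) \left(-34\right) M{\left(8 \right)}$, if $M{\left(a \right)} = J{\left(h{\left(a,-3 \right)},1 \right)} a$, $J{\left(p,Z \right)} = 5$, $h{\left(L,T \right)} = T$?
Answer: $-239360$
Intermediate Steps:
$M{\left(a \right)} = 5 a$
$\left(6 + 5\right) \left(\left(-4\right) \left(-4\right)\right) \left(-34\right) M{\left(8 \right)} = \left(6 + 5\right) \left(\left(-4\right) \left(-4\right)\right) \left(-34\right) 5 \cdot 8 = 11 \cdot 16 \left(-34\right) 40 = 176 \left(-34\right) 40 = \left(-5984\right) 40 = -239360$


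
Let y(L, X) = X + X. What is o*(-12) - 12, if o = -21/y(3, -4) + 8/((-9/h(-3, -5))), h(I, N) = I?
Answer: -151/2 ≈ -75.500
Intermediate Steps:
y(L, X) = 2*X
o = 127/24 (o = -21/(2*(-4)) + 8/((-9/(-3))) = -21/(-8) + 8/((-9*(-⅓))) = -21*(-⅛) + 8/3 = 21/8 + 8*(⅓) = 21/8 + 8/3 = 127/24 ≈ 5.2917)
o*(-12) - 12 = (127/24)*(-12) - 12 = -127/2 - 12 = -151/2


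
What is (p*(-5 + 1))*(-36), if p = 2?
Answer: 288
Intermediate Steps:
(p*(-5 + 1))*(-36) = (2*(-5 + 1))*(-36) = (2*(-4))*(-36) = -8*(-36) = 288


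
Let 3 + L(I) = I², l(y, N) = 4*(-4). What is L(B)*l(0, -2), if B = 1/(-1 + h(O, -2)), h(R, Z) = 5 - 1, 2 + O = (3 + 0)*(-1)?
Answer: 416/9 ≈ 46.222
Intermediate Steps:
l(y, N) = -16
O = -5 (O = -2 + (3 + 0)*(-1) = -2 + 3*(-1) = -2 - 3 = -5)
h(R, Z) = 4
B = ⅓ (B = 1/(-1 + 4) = 1/3 = ⅓ ≈ 0.33333)
L(I) = -3 + I²
L(B)*l(0, -2) = (-3 + (⅓)²)*(-16) = (-3 + ⅑)*(-16) = -26/9*(-16) = 416/9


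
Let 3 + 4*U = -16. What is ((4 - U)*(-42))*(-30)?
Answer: 11025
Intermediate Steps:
U = -19/4 (U = -¾ + (¼)*(-16) = -¾ - 4 = -19/4 ≈ -4.7500)
((4 - U)*(-42))*(-30) = ((4 - 1*(-19/4))*(-42))*(-30) = ((4 + 19/4)*(-42))*(-30) = ((35/4)*(-42))*(-30) = -735/2*(-30) = 11025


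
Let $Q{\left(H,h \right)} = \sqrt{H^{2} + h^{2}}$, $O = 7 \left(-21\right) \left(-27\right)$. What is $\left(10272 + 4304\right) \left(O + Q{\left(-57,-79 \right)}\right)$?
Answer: $57852144 + 14576 \sqrt{9490} \approx 5.9272 \cdot 10^{7}$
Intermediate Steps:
$O = 3969$ ($O = \left(-147\right) \left(-27\right) = 3969$)
$\left(10272 + 4304\right) \left(O + Q{\left(-57,-79 \right)}\right) = \left(10272 + 4304\right) \left(3969 + \sqrt{\left(-57\right)^{2} + \left(-79\right)^{2}}\right) = 14576 \left(3969 + \sqrt{3249 + 6241}\right) = 14576 \left(3969 + \sqrt{9490}\right) = 57852144 + 14576 \sqrt{9490}$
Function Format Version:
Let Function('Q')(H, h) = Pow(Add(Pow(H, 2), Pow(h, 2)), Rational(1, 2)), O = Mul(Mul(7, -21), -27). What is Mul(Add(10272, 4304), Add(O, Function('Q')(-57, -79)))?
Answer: Add(57852144, Mul(14576, Pow(9490, Rational(1, 2)))) ≈ 5.9272e+7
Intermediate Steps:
O = 3969 (O = Mul(-147, -27) = 3969)
Mul(Add(10272, 4304), Add(O, Function('Q')(-57, -79))) = Mul(Add(10272, 4304), Add(3969, Pow(Add(Pow(-57, 2), Pow(-79, 2)), Rational(1, 2)))) = Mul(14576, Add(3969, Pow(Add(3249, 6241), Rational(1, 2)))) = Mul(14576, Add(3969, Pow(9490, Rational(1, 2)))) = Add(57852144, Mul(14576, Pow(9490, Rational(1, 2))))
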